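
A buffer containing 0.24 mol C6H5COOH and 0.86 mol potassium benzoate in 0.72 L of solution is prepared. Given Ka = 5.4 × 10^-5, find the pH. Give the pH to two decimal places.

pH = 4.82

pKa = −log(5.4 × 10^-5) = 4.268
pH = pKa + log([A⁻]/[HA]) = 4.268 + log(0.86/0.24)
pH = 4.268 + (+0.554) = 4.82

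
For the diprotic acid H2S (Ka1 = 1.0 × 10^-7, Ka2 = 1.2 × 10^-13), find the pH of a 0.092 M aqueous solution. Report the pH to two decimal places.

pH = 4.02

Ka1 ≫ Ka2, so treat the first dissociation as the only significant source of H+.
Ka1 = x²/(0.092 − x) = 1.0 × 10^-7
x ≈ √(1.0 × 10^-7 × 0.092) = 9.59 × 10^-5 M
pH = −log(9.59 × 10^-5) = 4.02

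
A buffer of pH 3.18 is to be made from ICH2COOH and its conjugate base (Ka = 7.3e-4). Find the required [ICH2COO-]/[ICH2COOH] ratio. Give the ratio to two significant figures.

pKa = -log(7.3 × 10^-4) = 3.137
pH = pKa + log(r) ⇒ log(r) = 3.18 − 3.137 = +0.043
r = [ICH2COO-]/[ICH2COOH] = 10^(+0.043) = 1.1

ratio = 1.1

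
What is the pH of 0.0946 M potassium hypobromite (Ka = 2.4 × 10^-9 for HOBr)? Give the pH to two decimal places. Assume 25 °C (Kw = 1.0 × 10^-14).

pH = 10.80

OBr- is the conjugate base of the weak acid HOBr.
Kb = Kw/Ka = 1.0×10^-14 / 2.4 × 10^-9 = 4.17 × 10^-6
Kb = [OH-]²/(0.0946 − [OH-]) = 4.17 × 10^-6
Assume [OH-] ≪ 0.0946: [OH-] ≈ √(4.17 × 10^-6 × 0.0946) = 6.28 × 10^-4 M
([OH-]/C₀ = 0.66% < 5%, so the approximation holds.)
pOH = 3.20, so pH = 14.00 − pOH = 10.80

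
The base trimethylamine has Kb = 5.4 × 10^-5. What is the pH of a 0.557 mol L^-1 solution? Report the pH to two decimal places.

(CH3)3N + H2O ⇌ (CH3)3NH+ + OH-
From the ICE table, Kb = [OH-]²/(0.557 − [OH-]) = 5.4 × 10^-5.
Since Kb ≪ C₀, [OH-] ≈ √(Kb·C₀) = 5.48 × 10^-3 M.
Check: 0.98% ionized — well under 5%, approximation valid.
pOH = −log(5.48 × 10^-3) = 2.26; pH = 14.00 − 2.26 = 11.74

pH = 11.74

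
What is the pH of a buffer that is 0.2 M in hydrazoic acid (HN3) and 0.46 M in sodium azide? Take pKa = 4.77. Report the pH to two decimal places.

pH = 5.13

Using pH = pKa + log([base]/[acid]) with [base]/[acid] = 0.46/0.2:
pH = 4.77 + (+0.362) = 5.13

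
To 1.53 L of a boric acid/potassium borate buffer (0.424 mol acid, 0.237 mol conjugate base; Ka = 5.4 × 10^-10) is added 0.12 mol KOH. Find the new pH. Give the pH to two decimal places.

After neutralization: n(B(OH)3) = 0.304 mol, n(B(OH)4-) = 0.357 mol.
pKa = −log(5.4 × 10^-10) = 9.268
Henderson–Hasselbalch with mole ratio 0.357/0.304: pH = 9.268 + (+0.070)

pH = 9.34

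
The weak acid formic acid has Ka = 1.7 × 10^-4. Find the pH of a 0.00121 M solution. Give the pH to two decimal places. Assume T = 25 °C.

pH = 3.42

HCOOH ⇌ HCOO- + H+
From the ICE table, Ka = [H+]²/(0.00121 − [H+]) = 1.7 × 10^-4.
[H+] is not negligible relative to C₀; solve [H+]² + 0.00017·[H+] − 2.06e-07 = 0.
[H+] = (−Ka + √(Ka² + 4·Ka·C₀))/2 = 3.76 × 10^-4 M
pH = −log(3.76 × 10^-4) = 3.42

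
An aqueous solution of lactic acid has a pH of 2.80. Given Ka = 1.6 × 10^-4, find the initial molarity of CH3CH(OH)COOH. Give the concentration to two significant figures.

C₀ = 1.7 × 10^-2 M

[H+] = 10^(-2.80) = 1.58 × 10^-3 M = x
Ka = x²/(C₀ − x) ⇒ C₀ = x + x²/Ka
C₀ = 1.58 × 10^-3 + (1.58 × 10^-3)²/(1.6 × 10^-4) = 1.72 × 10^-2 M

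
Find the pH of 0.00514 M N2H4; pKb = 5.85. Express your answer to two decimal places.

N2H4 + H2O ⇌ N2H5+ + OH-
Kb = 10^(−5.85) = 1.41 × 10^-6
Kb = [OH-]²/(0.00514 − [OH-]) = 1.41 × 10^-6
Assume [OH-] ≪ 0.00514: [OH-] ≈ √(1.41 × 10^-6 × 0.00514) = 8.51 × 10^-5 M
pOH = 4.07, so pH = 14.00 − pOH = 9.93

pH = 9.93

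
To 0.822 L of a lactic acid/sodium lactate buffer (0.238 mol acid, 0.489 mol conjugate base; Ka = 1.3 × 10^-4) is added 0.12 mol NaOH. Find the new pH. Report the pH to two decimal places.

After neutralization: n(CH3CH(OH)COOH) = 0.118 mol, n(CH3CH(OH)COO-) = 0.609 mol.
pKa = −log(1.3 × 10^-4) = 3.886
Henderson–Hasselbalch with mole ratio 0.609/0.118: pH = 3.886 + (+0.713)

pH = 4.60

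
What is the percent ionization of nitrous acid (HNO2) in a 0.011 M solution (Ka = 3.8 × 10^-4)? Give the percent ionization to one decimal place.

16.9%

HNO2 ⇌ NO2- + H+; let x = [H+] at equilibrium.
Ka = x²/(C₀ − x); solving the quadratic gives x = 1.86 × 10^-3 M.
% ionization = x/C₀ × 100% = 1.86 × 10^-3/0.011 × 100% = 16.9%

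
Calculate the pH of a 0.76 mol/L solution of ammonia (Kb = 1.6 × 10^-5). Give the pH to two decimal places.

pH = 11.54

NH3 + H2O ⇌ NH4+ + OH-
Kb = [OH-]²/(0.76 − [OH-]) = 1.6 × 10^-5
Since Kb ≪ C₀, [OH-] ≈ √(Kb·C₀) = 3.49 × 10^-3 M.
([OH-]/C₀ = 0.46% < 5%, so the approximation holds.)
pOH = −log(3.49 × 10^-3) = 2.46; pH = 14.00 − 2.46 = 11.54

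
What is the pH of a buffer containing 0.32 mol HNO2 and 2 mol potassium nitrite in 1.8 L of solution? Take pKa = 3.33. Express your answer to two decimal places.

Henderson–Hasselbalch: pH = pKa + log([NO2-]/[HNO2]) = 3.33 + log(2/0.32)
pH = 3.33 + (+0.796) = 4.13

pH = 4.13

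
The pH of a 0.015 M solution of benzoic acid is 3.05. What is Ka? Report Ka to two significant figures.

Ka = 5.6 × 10^-5

[H+] = 10^(-3.05) = 8.91 × 10^-4 M
At equilibrium [HA] = 0.015 − 8.91 × 10^-4 = 1.41 × 10^-2 M
Ka = [H+][A-]/[HA] = (8.91 × 10^-4)² / 1.41 × 10^-2 = 5.6 × 10^-5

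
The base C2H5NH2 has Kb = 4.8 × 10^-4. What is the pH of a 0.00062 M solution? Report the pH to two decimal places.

pH = 10.55

C2H5NH2 + H2O ⇌ C2H5NH3+ + OH-
From the ICE table, Kb = [OH-]²/(0.00062 − [OH-]) = 4.8 × 10^-4.
The 5% rule fails; solving [OH-]² + Kb·[OH-] − Kb·C₀ = 0 exactly:
[OH-] = [−0.00048 + √(0.00048² + 1.19e-06)]/2 = 3.56 × 10^-4 M
pOH = 3.45, so pH = 14.00 − pOH = 10.55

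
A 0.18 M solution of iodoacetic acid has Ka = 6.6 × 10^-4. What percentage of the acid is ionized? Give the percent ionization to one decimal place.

5.9%

ICH2COOH ⇌ ICH2COO- + H+; let x = [H+] at equilibrium.
Ka = x²/(C₀ − x); solving the quadratic gives x = 1.06 × 10^-2 M.
% ionization = x/C₀ × 100% = 1.06 × 10^-2/0.18 × 100% = 5.9%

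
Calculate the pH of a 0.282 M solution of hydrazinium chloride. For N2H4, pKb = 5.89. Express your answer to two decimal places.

pH = 4.33

N2H5+ is the conjugate acid of the weak base N2H4.
Kb = 10^(−5.89) = 1.29 × 10^-6
Ka = Kw/Kb = 1.0×10^-14 / 1.29 × 10^-6 = 7.75 × 10^-9
Ka = x²/(0.282 − x) = 7.75 × 10^-9
Assume x ≪ 0.282: x ≈ √(7.75 × 10^-9 × 0.282) = 4.67 × 10^-5 M
Check: 0.017% ionized — well under 5%, approximation valid.
pH = −log[H+] = −log(4.67 × 10^-5) = 4.33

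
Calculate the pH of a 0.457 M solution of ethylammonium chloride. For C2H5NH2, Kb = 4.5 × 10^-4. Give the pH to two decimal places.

C2H5NH3+ is the conjugate acid of the weak base C2H5NH2.
Ka = Kw/Kb = 1.0×10^-14 / 4.5 × 10^-4 = 2.22 × 10^-11
Ka = [H+]²/(0.457 − [H+]) = 2.22 × 10^-11
Neglecting [H+] in the denominator: [H+] = √(2.22 × 10^-11 × 0.457) = 3.19 × 10^-6 M
Check: 0.0007% ionized — well under 5%, approximation valid.
pH = −log(3.19 × 10^-6) = 5.50

pH = 5.50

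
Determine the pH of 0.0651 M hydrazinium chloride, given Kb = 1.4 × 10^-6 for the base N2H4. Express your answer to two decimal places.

N2H5+ is the conjugate acid of the weak base N2H4.
Ka = Kw/Kb = 1.0×10^-14 / 1.4 × 10^-6 = 7.14 × 10^-9
Ka = [H+]²/(0.0651 − [H+]) = 7.14 × 10^-9
Since Ka ≪ C₀, [H+] ≈ √(Ka·C₀) = 2.16 × 10^-5 M.
([H+]/C₀ = 0.033% < 5%, so the approximation holds.)
pH = −log(2.16 × 10^-5) = 4.67

pH = 4.67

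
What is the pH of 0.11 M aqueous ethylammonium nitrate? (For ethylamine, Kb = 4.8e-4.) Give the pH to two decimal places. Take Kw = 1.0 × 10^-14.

pH = 5.82

C2H5NH3+ is the conjugate acid of the weak base C2H5NH2.
Ka = Kw/Kb = 1.0×10^-14 / 4.8 × 10^-4 = 2.08 × 10^-11
Ka = [H+]²/(0.11 − [H+]) = 2.08 × 10^-11
Neglecting [H+] in the denominator: [H+] = √(2.08 × 10^-11 × 0.11) = 1.51 × 10^-6 M
([H+]/C₀ = 0.0014% < 5%, so the approximation holds.)
pH = −log[H+] = −log(1.51 × 10^-6) = 5.82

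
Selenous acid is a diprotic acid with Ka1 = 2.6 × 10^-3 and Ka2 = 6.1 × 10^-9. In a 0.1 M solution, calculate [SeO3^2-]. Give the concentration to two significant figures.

6.1 × 10^-9 M

First ionization gives [H+] ≈ [HSeO3-] = 1.49 × 10^-2 M.
Second step: Ka2 = [H+][SeO3^2-]/[HSeO3-] ≈ [SeO3^2-] (since [H+] ≈ [HSeO3-]).
So [SeO3^2-] ≈ Ka2.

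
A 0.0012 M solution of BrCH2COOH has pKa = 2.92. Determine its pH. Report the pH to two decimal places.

pH = 3.13

BrCH2COOH ⇌ BrCH2COO- + H+
Ka = 10^(−2.92) = 1.20 × 10^-3
Ka = [H+]²/(0.0012 − [H+]) = 1.20 × 10^-3
Here C₀/Ka ≈ 1, so the small-[H+] approximation fails. Use the quadratic:
[H+] = (−Ka + √(Ka² + 4·Ka·C₀))/2 = 7.42 × 10^-4 M
pH = −log[H+] = −log(7.42 × 10^-4) = 3.13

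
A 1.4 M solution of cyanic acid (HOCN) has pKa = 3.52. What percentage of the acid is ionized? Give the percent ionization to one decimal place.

1.5%

HOCN ⇌ OCN- + H+; let x = [H+] at equilibrium.
Ka = 10^(−3.52) = 3.02 × 10^-4
x ≈ √(Ka·C₀) = √(3.02 × 10^-4 × 1.4) = 2.06 × 10^-2 M
% ionization = x/C₀ × 100% = 2.06 × 10^-2/1.4 × 100% = 1.5%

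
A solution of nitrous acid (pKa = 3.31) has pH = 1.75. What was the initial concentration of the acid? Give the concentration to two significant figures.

[H+] = 10^(-1.75) = 1.78 × 10^-2 M = x
Ka = 10^(−3.31) = 4.90 × 10^-4
Ka = x²/(C₀ − x) ⇒ C₀ = x + x²/Ka
C₀ = 1.78 × 10^-2 + (1.78 × 10^-2)²/(4.90 × 10^-4) = 6.64 × 10^-1 M

C₀ = 6.6 × 10^-1 M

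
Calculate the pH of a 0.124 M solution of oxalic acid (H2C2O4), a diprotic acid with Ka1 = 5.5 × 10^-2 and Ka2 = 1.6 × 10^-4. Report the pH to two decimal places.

Since Ka1 ≫ Ka2, the first ionization dominates [H+].
Ka1 = x²/(0.124 − x) = 5.5 × 10^-2
Solving the quadratic: x = (−Ka1 + √(Ka1² + 4·Ka1·C₀))/2 = 5.95 × 10^-2 M
pH = −log(5.95 × 10^-2) = 1.23

pH = 1.23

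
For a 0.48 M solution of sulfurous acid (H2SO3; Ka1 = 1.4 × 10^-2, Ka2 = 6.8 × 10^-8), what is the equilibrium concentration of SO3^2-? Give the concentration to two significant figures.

6.8 × 10^-8 M

First ionization gives [H+] ≈ [HSO3-] = 7.53 × 10^-2 M.
Second step: Ka2 = [H+][SO3^2-]/[HSO3-] ≈ [SO3^2-] (since [H+] ≈ [HSO3-]).
So [SO3^2-] ≈ Ka2.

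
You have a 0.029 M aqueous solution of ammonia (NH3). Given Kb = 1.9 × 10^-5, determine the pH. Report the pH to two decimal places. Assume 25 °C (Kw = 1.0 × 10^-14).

pH = 10.87

NH3 + H2O ⇌ NH4+ + OH-
Let x = [OH-] at equilibrium. Kb = x²/(0.029 − x).
Assume x ≪ 0.029: x ≈ √(1.9 × 10^-5 × 0.029) = 7.42 × 10^-4 M
(x/C₀ = 2.6% < 5%, so the approximation holds.)
pOH = −log(7.42 × 10^-4) = 3.13; pH = 14.00 − 3.13 = 10.87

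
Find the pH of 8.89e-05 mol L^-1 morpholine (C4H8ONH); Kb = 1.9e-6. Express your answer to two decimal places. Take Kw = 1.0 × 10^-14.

pH = 9.08

C4H8ONH + H2O ⇌ C4H8ONH2+ + OH-
Let x = [OH-] at equilibrium. Kb = x²/(8.89e-05 − x).
Here C₀/Kb ≈ 46.8, so the small-x approximation fails. Use the quadratic:
x = [−1.9e-06 + √(1.9e-06² + 6.76e-10)]/2 = 1.21 × 10^-5 M
pOH = 4.92, so pH = 14.00 − pOH = 9.08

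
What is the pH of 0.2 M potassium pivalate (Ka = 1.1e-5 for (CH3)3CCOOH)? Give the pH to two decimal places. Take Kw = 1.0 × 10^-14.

pH = 9.13

(CH3)3CCOO- is the conjugate base of the weak acid (CH3)3CCOOH.
Kb = Kw/Ka = 1.0×10^-14 / 1.1 × 10^-5 = 9.09 × 10^-10
From the ICE table, Kb = [OH-]²/(0.2 − [OH-]) = 9.09 × 10^-10.
Since Kb ≪ C₀, [OH-] ≈ √(Kb·C₀) = 1.35 × 10^-5 M.
pOH = −log(1.35 × 10^-5) = 4.87; pH = 14.00 − 4.87 = 9.13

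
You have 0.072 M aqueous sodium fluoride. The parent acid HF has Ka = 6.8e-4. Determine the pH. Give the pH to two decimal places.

F- is the conjugate base of the weak acid HF.
Kb = Kw/Ka = 1.0×10^-14 / 6.8 × 10^-4 = 1.47 × 10^-11
From the ICE table, Kb = x²/(0.072 − x) = 1.47 × 10^-11.
Neglecting x in the denominator: x = √(1.47 × 10^-11 × 0.072) = 1.03 × 10^-6 M
pOH = 5.99, so pH = 14.00 − pOH = 8.01

pH = 8.01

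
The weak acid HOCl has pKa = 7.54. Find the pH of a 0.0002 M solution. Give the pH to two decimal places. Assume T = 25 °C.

HOCl ⇌ OCl- + H+
Ka = 10^(−7.54) = 2.88 × 10^-8
Ka = x²/(0.0002 − x) = 2.88 × 10^-8
Neglecting x in the denominator: x = √(2.88 × 10^-8 × 0.0002) = 2.40 × 10^-6 M
(x/C₀ = 1.2% < 5%, so the approximation holds.)
pH = −log[H+] = −log(2.40 × 10^-6) = 5.62

pH = 5.62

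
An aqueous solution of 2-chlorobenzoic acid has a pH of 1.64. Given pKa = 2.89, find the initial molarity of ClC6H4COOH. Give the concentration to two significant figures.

C₀ = 4.3 × 10^-1 M

[H+] = 10^(-1.64) = 2.29 × 10^-2 M = x
Ka = 10^(−2.89) = 1.29 × 10^-3
Ka = x²/(C₀ − x) ⇒ C₀ = x + x²/Ka
C₀ = 2.29 × 10^-2 + (2.29 × 10^-2)²/(1.29 × 10^-3) = 4.29 × 10^-1 M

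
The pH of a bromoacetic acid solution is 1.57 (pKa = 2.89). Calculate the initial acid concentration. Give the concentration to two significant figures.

C₀ = 5.9 × 10^-1 M

[H+] = 10^(-1.57) = 2.69 × 10^-2 M = x
Ka = 10^(−2.89) = 1.29 × 10^-3
Ka = x²/(C₀ − x) ⇒ C₀ = x + x²/Ka
C₀ = 2.69 × 10^-2 + (2.69 × 10^-2)²/(1.29 × 10^-3) = 5.88 × 10^-1 M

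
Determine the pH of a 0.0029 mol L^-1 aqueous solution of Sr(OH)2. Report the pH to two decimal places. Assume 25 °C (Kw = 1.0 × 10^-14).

Sr(OH)2 is a strong base (each formula unit releases 2 OH-); [OH-] = 0.0058 M.
pOH = -log(0.0058) = 2.24
pH = 14.00 - 2.24 = 11.76

pH = 11.76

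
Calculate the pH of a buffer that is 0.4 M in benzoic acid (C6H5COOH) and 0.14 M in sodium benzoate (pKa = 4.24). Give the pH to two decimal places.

pH = 3.78

Henderson–Hasselbalch: pH = pKa + log([C6H5COO-]/[C6H5COOH]) = 4.24 + log(0.14/0.4)
pH = 4.24 + (-0.456) = 3.78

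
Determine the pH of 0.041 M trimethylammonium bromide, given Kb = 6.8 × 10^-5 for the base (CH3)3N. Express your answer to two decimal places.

pH = 5.61

(CH3)3NH+ is the conjugate acid of the weak base (CH3)3N.
Ka = Kw/Kb = 1.0×10^-14 / 6.8 × 10^-5 = 1.47 × 10^-10
Ka = x²/(0.041 − x) = 1.47 × 10^-10
Neglecting x in the denominator: x = √(1.47 × 10^-10 × 0.041) = 2.45 × 10^-6 M
Check: 0.006% ionized — well under 5%, approximation valid.
pH = −log[H+] = −log(2.45 × 10^-6) = 5.61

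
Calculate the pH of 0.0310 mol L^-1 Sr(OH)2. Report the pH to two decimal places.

pH = 12.79

Sr(OH)2 is a strong base (each formula unit releases 2 OH-); [OH-] = 0.062 M.
pOH = -log(0.062) = 1.21
pH = 14.00 - 1.21 = 12.79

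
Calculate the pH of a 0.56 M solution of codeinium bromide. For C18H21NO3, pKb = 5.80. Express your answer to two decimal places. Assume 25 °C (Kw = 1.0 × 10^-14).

pH = 4.23

C18H22NO3+ is the conjugate acid of the weak base C18H21NO3.
Kb = 10^(−5.80) = 1.58 × 10^-6
Ka = Kw/Kb = 1.0×10^-14 / 1.58 × 10^-6 = 6.33 × 10^-9
From the ICE table, Ka = x²/(0.56 − x) = 6.33 × 10^-9.
Since Ka ≪ C₀, x ≈ √(Ka·C₀) = 5.95 × 10^-5 M.
Check: 0.011% ionized — well under 5%, approximation valid.
pH = −log[H+] = −log(5.95 × 10^-5) = 4.23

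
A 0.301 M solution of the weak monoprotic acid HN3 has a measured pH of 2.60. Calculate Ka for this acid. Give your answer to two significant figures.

[H+] = 10^(-2.60) = 2.51 × 10^-3 M
At equilibrium [HA] = 0.301 − 2.51 × 10^-3 = 2.98 × 10^-1 M
Ka = [H+][A-]/[HA] = (2.51 × 10^-3)² / 2.98 × 10^-1 = 2.1 × 10^-5

Ka = 2.1 × 10^-5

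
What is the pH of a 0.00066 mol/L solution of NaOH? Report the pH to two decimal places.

pH = 10.82

NaOH is a strong base; [OH-] = 0.00066 M.
pOH = -log(0.00066) = 3.18
pH = 14.00 - 3.18 = 10.82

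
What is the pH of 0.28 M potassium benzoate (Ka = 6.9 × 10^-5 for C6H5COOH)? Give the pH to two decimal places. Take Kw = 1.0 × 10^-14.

pH = 8.80

C6H5COO- is the conjugate base of the weak acid C6H5COOH.
Kb = Kw/Ka = 1.0×10^-14 / 6.9 × 10^-5 = 1.45 × 10^-10
Kb = x²/(0.28 − x) = 1.45 × 10^-10
Assume x ≪ 0.28: x ≈ √(1.45 × 10^-10 × 0.28) = 6.37 × 10^-6 M
pOH = 5.20, so pH = 14.00 − pOH = 8.80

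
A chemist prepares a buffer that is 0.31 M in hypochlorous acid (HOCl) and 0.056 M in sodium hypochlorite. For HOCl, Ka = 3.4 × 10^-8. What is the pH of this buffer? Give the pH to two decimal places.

pKa = −log(3.4 × 10^-8) = 7.469
Using pH = pKa + log([base]/[acid]) with [base]/[acid] = 0.056/0.31:
pH = 7.469 + (-0.743) = 6.73

pH = 6.73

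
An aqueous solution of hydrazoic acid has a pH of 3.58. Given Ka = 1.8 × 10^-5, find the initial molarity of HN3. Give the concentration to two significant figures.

[H+] = 10^(-3.58) = 2.63 × 10^-4 M = x
Ka = x²/(C₀ − x) ⇒ C₀ = x + x²/Ka
C₀ = 2.63 × 10^-4 + (2.63 × 10^-4)²/(1.8 × 10^-5) = 4.11 × 10^-3 M

C₀ = 4.1 × 10^-3 M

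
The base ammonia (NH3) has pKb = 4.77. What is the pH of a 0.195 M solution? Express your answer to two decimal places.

NH3 + H2O ⇌ NH4+ + OH-
Kb = 10^(−4.77) = 1.70 × 10^-5
From the ICE table, Kb = x²/(0.195 − x) = 1.70 × 10^-5.
Assume x ≪ 0.195: x ≈ √(1.70 × 10^-5 × 0.195) = 1.82 × 10^-3 M
Check: 0.93% ionized — well under 5%, approximation valid.
pOH = −log(1.82 × 10^-3) = 2.74; pH = 14.00 − 2.74 = 11.26

pH = 11.26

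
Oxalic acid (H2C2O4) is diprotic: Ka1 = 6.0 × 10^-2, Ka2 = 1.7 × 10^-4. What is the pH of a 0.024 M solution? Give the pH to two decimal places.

pH = 1.74

Ka1 ≫ Ka2, so treat the first dissociation as the only significant source of H+.
Ka1 = x²/(0.024 − x) = 6.0 × 10^-2
Solving the quadratic: x = (−Ka1 + √(Ka1² + 4·Ka1·C₀))/2 = 1.84 × 10^-2 M
pH = −log(1.84 × 10^-2) = 1.74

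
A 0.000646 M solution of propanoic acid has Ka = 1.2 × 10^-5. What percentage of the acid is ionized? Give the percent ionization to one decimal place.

12.7%

CH3CH2COOH ⇌ CH3CH2COO- + H+; let x = [H+] at equilibrium.
Solve x² + 1.2e-05x − 7.75e-09 = 0 → x = 8.22 × 10^-5 M
% ionization = x/C₀ × 100% = 8.22 × 10^-5/0.000646 × 100% = 12.7%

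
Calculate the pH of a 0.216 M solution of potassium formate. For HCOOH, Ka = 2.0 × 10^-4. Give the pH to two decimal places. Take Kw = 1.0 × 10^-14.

pH = 8.52

HCOO- is the conjugate base of the weak acid HCOOH.
Kb = Kw/Ka = 1.0×10^-14 / 2.0 × 10^-4 = 5.00 × 10^-11
Kb = [OH-]²/(0.216 − [OH-]) = 5.00 × 10^-11
Neglecting [OH-] in the denominator: [OH-] = √(5.00 × 10^-11 × 0.216) = 3.29 × 10^-6 M
pOH = 5.48, so pH = 14.00 − pOH = 8.52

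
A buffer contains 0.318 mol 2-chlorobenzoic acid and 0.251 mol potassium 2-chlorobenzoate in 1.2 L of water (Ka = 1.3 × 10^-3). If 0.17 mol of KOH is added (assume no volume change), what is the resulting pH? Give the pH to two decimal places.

pH = 3.34

OH- converts ClC6H4COOH to ClC6H4COO-: ClC6H4COOH → 0.148 mol, ClC6H4COO- → 0.421 mol.
pKa = −log(1.3 × 10^-3) = 2.886
Henderson–Hasselbalch with mole ratio 0.421/0.148: pH = 2.886 + (+0.454)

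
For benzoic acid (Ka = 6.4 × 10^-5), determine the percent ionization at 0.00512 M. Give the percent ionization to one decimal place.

C6H5COOH ⇌ C6H5COO- + H+; let x = [H+] at equilibrium.
Solve x² + 6.4e-05x − 3.28e-07 = 0 → x = 5.41 × 10^-4 M
Fraction ionized = 5.41 × 10^-4 / 0.00512 = 0.1057 → 10.6%

10.6%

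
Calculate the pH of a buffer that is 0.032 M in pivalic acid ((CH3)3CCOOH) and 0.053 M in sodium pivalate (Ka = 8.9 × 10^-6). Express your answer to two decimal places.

pKa = −log(8.9 × 10^-6) = 5.051
Henderson–Hasselbalch: pH = pKa + log([(CH3)3CCOO-]/[(CH3)3CCOOH]) = 5.051 + log(0.053/0.032)
pH = 5.051 + (+0.219) = 5.27

pH = 5.27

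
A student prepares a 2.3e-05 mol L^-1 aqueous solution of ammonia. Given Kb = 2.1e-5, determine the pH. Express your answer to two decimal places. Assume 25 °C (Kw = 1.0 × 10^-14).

NH3 + H2O ⇌ NH4+ + OH-
Kb = [OH-]²/(2.3e-05 − [OH-]) = 2.1 × 10^-5
[OH-] is not negligible relative to C₀; solve [OH-]² + 2.1e-05·[OH-] − 4.83e-10 = 0.
[OH-] = [−2.1e-05 + √(2.1e-05² + 1.93e-09)]/2 = 1.39 × 10^-5 M
pOH = 4.86, so pH = 14.00 − pOH = 9.14

pH = 9.14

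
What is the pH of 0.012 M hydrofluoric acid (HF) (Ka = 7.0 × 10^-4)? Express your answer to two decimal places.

HF ⇌ F- + H+
Ka = [H+]²/(0.012 − [H+]) = 7.0 × 10^-4
The 5% rule fails; solving [H+]² + Ka·[H+] − Ka·C₀ = 0 exactly:
[H+] = (−Ka + √(Ka² + 4·Ka·C₀))/2 = 2.57 × 10^-3 M
pH = −log(2.57 × 10^-3) = 2.59

pH = 2.59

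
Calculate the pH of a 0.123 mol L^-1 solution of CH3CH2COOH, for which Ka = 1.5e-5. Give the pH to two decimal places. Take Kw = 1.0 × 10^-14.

CH3CH2COOH ⇌ CH3CH2COO- + H+
From the ICE table, Ka = [H+]²/(0.123 − [H+]) = 1.5 × 10^-5.
Neglecting [H+] in the denominator: [H+] = √(1.5 × 10^-5 × 0.123) = 1.36 × 10^-3 M
([H+]/C₀ = 1.1% < 5%, so the approximation holds.)
pH = −log[H+] = −log(1.36 × 10^-3) = 2.87

pH = 2.87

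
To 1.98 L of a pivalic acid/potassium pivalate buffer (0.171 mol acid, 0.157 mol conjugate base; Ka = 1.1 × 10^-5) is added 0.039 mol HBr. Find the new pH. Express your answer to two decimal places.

Added H+ converts (CH3)3CCOO- to (CH3)3CCOOH: (CH3)3CCOOH → 0.21 mol, (CH3)3CCOO- → 0.118 mol.
pKa = −log(1.1 × 10^-5) = 4.959
Henderson–Hasselbalch with mole ratio 0.118/0.21: pH = 4.959 + (-0.250)

pH = 4.71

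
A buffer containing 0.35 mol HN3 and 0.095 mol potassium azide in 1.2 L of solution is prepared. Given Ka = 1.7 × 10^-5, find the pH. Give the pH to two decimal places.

pKa = −log(1.7 × 10^-5) = 4.770
pH = pKa + log([A⁻]/[HA]) = 4.770 + log(0.095/0.35)
pH = 4.770 + (-0.566) = 4.20

pH = 4.20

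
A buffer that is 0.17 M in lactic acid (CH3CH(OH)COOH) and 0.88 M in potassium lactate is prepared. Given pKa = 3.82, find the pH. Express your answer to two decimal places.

pH = pKa + log([A⁻]/[HA]) = 3.82 + log(0.88/0.17)
pH = 3.82 + (+0.714) = 4.53

pH = 4.53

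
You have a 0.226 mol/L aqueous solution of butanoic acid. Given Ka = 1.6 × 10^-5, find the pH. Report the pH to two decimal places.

pH = 2.72

CH3(CH2)2COOH ⇌ CH3(CH2)2COO- + H+
Ka = [H+]²/(0.226 − [H+]) = 1.6 × 10^-5
Assume [H+] ≪ 0.226: [H+] ≈ √(1.6 × 10^-5 × 0.226) = 1.90 × 10^-3 M
Check: 0.84% ionized — well under 5%, approximation valid.
pH = −log[H+] = −log(1.90 × 10^-3) = 2.72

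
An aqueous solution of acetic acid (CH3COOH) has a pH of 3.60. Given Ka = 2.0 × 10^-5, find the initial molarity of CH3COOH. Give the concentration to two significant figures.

[H+] = 10^(-3.60) = 2.51 × 10^-4 M = x
Ka = x²/(C₀ − x) ⇒ C₀ = x + x²/Ka
C₀ = 2.51 × 10^-4 + (2.51 × 10^-4)²/(2.0 × 10^-5) = 3.40 × 10^-3 M

C₀ = 3.4 × 10^-3 M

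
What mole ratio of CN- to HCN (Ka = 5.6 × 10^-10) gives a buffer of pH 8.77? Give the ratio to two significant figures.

pKa = -log(5.6 × 10^-10) = 9.252
pH = pKa + log(r) ⇒ log(r) = 8.77 − 9.252 = -0.482
r = [CN-]/[HCN] = 10^(-0.482) = 0.33

ratio = 0.33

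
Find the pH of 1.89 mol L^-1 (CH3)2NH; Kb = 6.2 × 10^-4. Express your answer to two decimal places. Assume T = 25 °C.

pH = 12.53

(CH3)2NH + H2O ⇌ (CH3)2NH2+ + OH-
Kb = [OH-]²/(1.89 − [OH-]) = 6.2 × 10^-4
Assume [OH-] ≪ 1.89: [OH-] ≈ √(6.2 × 10^-4 × 1.89) = 3.42 × 10^-2 M
pOH = 1.47, so pH = 14.00 − pOH = 12.53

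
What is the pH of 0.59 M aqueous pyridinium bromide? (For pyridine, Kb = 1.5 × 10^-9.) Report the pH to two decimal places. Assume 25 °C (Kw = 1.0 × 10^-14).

C5H5NH+ is the conjugate acid of the weak base C5H5N.
Ka = Kw/Kb = 1.0×10^-14 / 1.5 × 10^-9 = 6.67 × 10^-6
Ka = [H+]²/(0.59 − [H+]) = 6.67 × 10^-6
Since Ka ≪ C₀, [H+] ≈ √(Ka·C₀) = 1.98 × 10^-3 M.
([H+]/C₀ = 0.34% < 5%, so the approximation holds.)
pH = −log(1.98 × 10^-3) = 2.70

pH = 2.70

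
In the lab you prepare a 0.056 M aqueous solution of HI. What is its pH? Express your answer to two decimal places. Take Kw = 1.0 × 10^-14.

HI is a strong acid and dissociates completely, so [H+] = 0.056 M.
pH = -log(0.056) = 1.25

pH = 1.25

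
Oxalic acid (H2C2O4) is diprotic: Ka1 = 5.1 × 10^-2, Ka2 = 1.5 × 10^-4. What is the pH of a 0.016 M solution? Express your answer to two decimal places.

Ka1 ≫ Ka2, so treat the first dissociation as the only significant source of H+.
Ka1 = x²/(0.016 − x) = 5.1 × 10^-2
Solving the quadratic: x = (−Ka1 + √(Ka1² + 4·Ka1·C₀))/2 = 1.28 × 10^-2 M
pH = −log(1.28 × 10^-2) = 1.89

pH = 1.89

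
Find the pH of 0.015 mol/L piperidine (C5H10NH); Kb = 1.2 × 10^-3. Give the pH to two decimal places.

pH = 11.57

C5H10NH + H2O ⇌ C5H10NH2+ + OH-
From the ICE table, Kb = x²/(0.015 − x) = 1.2 × 10^-3.
Here C₀/Kb ≈ 12.5, so the small-x approximation fails. Use the quadratic:
x = (−Kb + √(Kb² + 4·Kb·C₀))/2 = 3.68 × 10^-3 M
pOH = −log(3.68 × 10^-3) = 2.43; pH = 14.00 − 2.43 = 11.57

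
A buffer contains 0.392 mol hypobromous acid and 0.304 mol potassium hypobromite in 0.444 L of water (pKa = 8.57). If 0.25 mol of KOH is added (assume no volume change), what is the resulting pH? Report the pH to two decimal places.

After neutralization: n(HOBr) = 0.142 mol, n(OBr-) = 0.554 mol.
pH = pKa + log([A⁻]/[HA]) = 8.57 + log(0.554/0.142) = 8.57 +0.591

pH = 9.16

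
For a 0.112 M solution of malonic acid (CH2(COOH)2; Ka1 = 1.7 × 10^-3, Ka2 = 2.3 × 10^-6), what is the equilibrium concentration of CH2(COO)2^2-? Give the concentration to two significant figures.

2.3 × 10^-6 M

First ionization gives [H+] ≈ [CH2(COOH)COO-] = 1.30 × 10^-2 M.
Second step: Ka2 = [H+][CH2(COO)2^2-]/[CH2(COOH)COO-] ≈ [CH2(COO)2^2-] (since [H+] ≈ [CH2(COOH)COO-]).
So [CH2(COO)2^2-] ≈ Ka2.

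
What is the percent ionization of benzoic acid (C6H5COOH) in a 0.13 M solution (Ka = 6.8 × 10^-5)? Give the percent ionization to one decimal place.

2.3%

C6H5COOH ⇌ C6H5COO- + H+; let x = [H+] at equilibrium.
x ≈ √(Ka·C₀) = √(6.8 × 10^-5 × 0.13) = 2.97 × 10^-3 M
% ionization = x/C₀ × 100% = 2.97 × 10^-3/0.13 × 100% = 2.3%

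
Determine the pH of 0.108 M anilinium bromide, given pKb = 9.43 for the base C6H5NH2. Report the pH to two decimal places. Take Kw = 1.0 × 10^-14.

C6H5NH3+ is the conjugate acid of the weak base C6H5NH2.
Kb = 10^(−9.43) = 3.72 × 10^-10
Ka = Kw/Kb = 1.0×10^-14 / 3.72 × 10^-10 = 2.69 × 10^-5
Ka = [H+]²/(0.108 − [H+]) = 2.69 × 10^-5
Assume [H+] ≪ 0.108: [H+] ≈ √(2.69 × 10^-5 × 0.108) = 1.70 × 10^-3 M
Check: 1.6% ionized — well under 5%, approximation valid.
pH = −log(1.70 × 10^-3) = 2.77

pH = 2.77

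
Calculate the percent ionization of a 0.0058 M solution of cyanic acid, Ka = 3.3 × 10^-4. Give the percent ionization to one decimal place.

HOCN ⇌ OCN- + H+; let x = [H+] at equilibrium.
Solve x² + 0.00033x − 1.91e-06 = 0 → x = 1.23 × 10^-3 M
Fraction ionized = 1.23 × 10^-3 / 0.0058 = 0.2121 → 21.2%

21.2%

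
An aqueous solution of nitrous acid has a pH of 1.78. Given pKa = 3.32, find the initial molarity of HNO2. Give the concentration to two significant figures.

C₀ = 5.9 × 10^-1 M

[H+] = 10^(-1.78) = 1.66 × 10^-2 M = x
Ka = 10^(−3.32) = 4.79 × 10^-4
Ka = x²/(C₀ − x) ⇒ C₀ = x + x²/Ka
C₀ = 1.66 × 10^-2 + (1.66 × 10^-2)²/(4.79 × 10^-4) = 5.92 × 10^-1 M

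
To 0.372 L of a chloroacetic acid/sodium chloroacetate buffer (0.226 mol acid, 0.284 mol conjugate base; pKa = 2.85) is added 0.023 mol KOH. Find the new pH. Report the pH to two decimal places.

After neutralization: n(ClCH2COOH) = 0.203 mol, n(ClCH2COO-) = 0.307 mol.
pH = pKa + log(n_ClCH2COO-/n_ClCH2COOH) = 2.85 + log(0.307/0.203) = 2.85 + (+0.180)

pH = 3.03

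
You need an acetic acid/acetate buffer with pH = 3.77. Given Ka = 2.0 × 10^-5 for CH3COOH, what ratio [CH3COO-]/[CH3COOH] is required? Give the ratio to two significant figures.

pKa = -log(2.0 × 10^-5) = 4.699
pH = pKa + log(r) ⇒ log(r) = 3.77 − 4.699 = -0.929
r = [CH3COO-]/[CH3COOH] = 10^(-0.929) = 0.118

ratio = 0.12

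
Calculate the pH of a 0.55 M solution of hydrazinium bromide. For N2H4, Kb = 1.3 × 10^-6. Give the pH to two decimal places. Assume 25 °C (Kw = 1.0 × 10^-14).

pH = 4.19

N2H5+ is the conjugate acid of the weak base N2H4.
Ka = Kw/Kb = 1.0×10^-14 / 1.3 × 10^-6 = 7.69 × 10^-9
From the ICE table, Ka = [H+]²/(0.55 − [H+]) = 7.69 × 10^-9.
Neglecting [H+] in the denominator: [H+] = √(7.69 × 10^-9 × 0.55) = 6.50 × 10^-5 M
pH = −log[H+] = −log(6.50 × 10^-5) = 4.19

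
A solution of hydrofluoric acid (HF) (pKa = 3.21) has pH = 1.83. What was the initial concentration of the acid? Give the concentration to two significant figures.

C₀ = 3.7 × 10^-1 M

[H+] = 10^(-1.83) = 1.48 × 10^-2 M = x
Ka = 10^(−3.21) = 6.17 × 10^-4
Ka = x²/(C₀ − x) ⇒ C₀ = x + x²/Ka
C₀ = 1.48 × 10^-2 + (1.48 × 10^-2)²/(6.17 × 10^-4) = 3.70 × 10^-1 M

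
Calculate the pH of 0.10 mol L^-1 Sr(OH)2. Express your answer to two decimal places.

pH = 13.30

Sr(OH)2 is a strong base (each formula unit releases 2 OH-); [OH-] = 0.2 M.
pOH = -log(0.2) = 0.70
pH = 14.00 - 0.70 = 13.30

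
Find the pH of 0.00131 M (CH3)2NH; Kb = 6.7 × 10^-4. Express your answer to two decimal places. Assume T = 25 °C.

(CH3)2NH + H2O ⇌ (CH3)2NH2+ + OH-
Kb = [OH-]²/(0.00131 − [OH-]) = 6.7 × 10^-4
Here C₀/Kb ≈ 1.96, so the small-[OH-] approximation fails. Use the quadratic:
[OH-] = [−0.00067 + √(0.00067² + 3.51e-06)]/2 = 6.60 × 10^-4 M
pOH = −log(6.60 × 10^-4) = 3.18; pH = 14.00 − 3.18 = 10.82

pH = 10.82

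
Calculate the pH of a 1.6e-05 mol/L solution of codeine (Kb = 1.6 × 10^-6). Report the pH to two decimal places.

C18H21NO3 + H2O ⇌ C18H22NO3+ + OH-
Kb = [OH-]²/(1.6e-05 − [OH-]) = 1.6 × 10^-6
Here C₀/Kb ≈ 10, so the small-[OH-] approximation fails. Use the quadratic:
[OH-] = [−1.6e-06 + √(1.6e-06² + 1.02e-10)]/2 = 4.32 × 10^-6 M
pOH = 5.36, so pH = 14.00 − pOH = 8.64

pH = 8.64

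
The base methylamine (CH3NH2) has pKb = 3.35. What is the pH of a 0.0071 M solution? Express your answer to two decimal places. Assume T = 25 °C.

CH3NH2 + H2O ⇌ CH3NH3+ + OH-
Kb = 10^(−3.35) = 4.47 × 10^-4
From the ICE table, Kb = [OH-]²/(0.0071 − [OH-]) = 4.47 × 10^-4.
The 5% rule fails; solving [OH-]² + Kb·[OH-] − Kb·C₀ = 0 exactly:
[OH-] = [−0.000447 + √(0.000447² + 1.27e-05)]/2 = 1.57 × 10^-3 M
pOH = −log(1.57 × 10^-3) = 2.80; pH = 14.00 − 2.80 = 11.20

pH = 11.20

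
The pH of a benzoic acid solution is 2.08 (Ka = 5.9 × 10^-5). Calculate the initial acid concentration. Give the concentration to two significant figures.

[H+] = 10^(-2.08) = 8.32 × 10^-3 M = x
Ka = x²/(C₀ − x) ⇒ C₀ = x + x²/Ka
C₀ = 8.32 × 10^-3 + (8.32 × 10^-3)²/(5.9 × 10^-5) = 1.18 M

C₀ = 1.2 M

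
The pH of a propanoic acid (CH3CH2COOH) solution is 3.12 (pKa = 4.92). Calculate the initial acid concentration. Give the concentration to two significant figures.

C₀ = 4.9 × 10^-2 M

[H+] = 10^(-3.12) = 7.59 × 10^-4 M = x
Ka = 10^(−4.92) = 1.20 × 10^-5
Ka = x²/(C₀ − x) ⇒ C₀ = x + x²/Ka
C₀ = 7.59 × 10^-4 + (7.59 × 10^-4)²/(1.20 × 10^-5) = 4.88 × 10^-2 M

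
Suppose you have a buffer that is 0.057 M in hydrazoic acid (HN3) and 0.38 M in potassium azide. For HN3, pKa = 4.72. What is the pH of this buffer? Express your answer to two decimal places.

pH = 5.54

pH = pKa + log([A⁻]/[HA]) = 4.72 + log(0.38/0.057)
pH = 4.72 + (+0.824) = 5.54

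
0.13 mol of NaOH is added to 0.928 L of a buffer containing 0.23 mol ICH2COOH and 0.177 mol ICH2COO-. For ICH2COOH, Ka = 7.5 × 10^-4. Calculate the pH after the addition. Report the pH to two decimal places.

OH- converts ICH2COOH to ICH2COO-: ICH2COOH → 0.1 mol, ICH2COO- → 0.307 mol.
pKa = −log(7.5 × 10^-4) = 3.125
Henderson–Hasselbalch with mole ratio 0.307/0.1: pH = 3.125 + (+0.487)

pH = 3.61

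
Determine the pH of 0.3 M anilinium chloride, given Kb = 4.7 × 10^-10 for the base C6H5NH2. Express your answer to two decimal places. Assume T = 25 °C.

C6H5NH3+ is the conjugate acid of the weak base C6H5NH2.
Ka = Kw/Kb = 1.0×10^-14 / 4.7 × 10^-10 = 2.13 × 10^-5
From the ICE table, Ka = [H+]²/(0.3 − [H+]) = 2.13 × 10^-5.
Neglecting [H+] in the denominator: [H+] = √(2.13 × 10^-5 × 0.3) = 2.53 × 10^-3 M
pH = −log(2.53 × 10^-3) = 2.60

pH = 2.60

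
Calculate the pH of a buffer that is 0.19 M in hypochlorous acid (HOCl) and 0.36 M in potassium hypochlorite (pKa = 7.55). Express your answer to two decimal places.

Using pH = pKa + log([base]/[acid]) with [base]/[acid] = 0.36/0.19:
pH = 7.55 + (+0.278) = 7.83

pH = 7.83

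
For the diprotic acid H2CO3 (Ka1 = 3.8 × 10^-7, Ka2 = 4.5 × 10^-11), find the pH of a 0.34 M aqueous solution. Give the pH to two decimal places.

Ka1 ≫ Ka2, so treat the first dissociation as the only significant source of H+.
Ka1 = x²/(0.34 − x) = 3.8 × 10^-7
x ≈ √(3.8 × 10^-7 × 0.34) = 3.59 × 10^-4 M
pH = −log(3.59 × 10^-4) = 3.44

pH = 3.44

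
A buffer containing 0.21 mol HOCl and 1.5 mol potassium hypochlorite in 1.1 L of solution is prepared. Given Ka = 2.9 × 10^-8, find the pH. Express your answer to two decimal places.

pKa = −log(2.9 × 10^-8) = 7.538
pH = pKa + log([A⁻]/[HA]) = 7.538 + log(1.5/0.21)
pH = 7.538 + (+0.854) = 8.39

pH = 8.39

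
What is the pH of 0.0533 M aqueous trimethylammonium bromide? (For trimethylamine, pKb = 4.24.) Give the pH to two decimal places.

(CH3)3NH+ is the conjugate acid of the weak base (CH3)3N.
Kb = 10^(−4.24) = 5.75 × 10^-5
Ka = Kw/Kb = 1.0×10^-14 / 5.75 × 10^-5 = 1.74 × 10^-10
From the ICE table, Ka = x²/(0.0533 − x) = 1.74 × 10^-10.
Neglecting x in the denominator: x = √(1.74 × 10^-10 × 0.0533) = 3.05 × 10^-6 M
pH = −log[H+] = −log(3.05 × 10^-6) = 5.52

pH = 5.52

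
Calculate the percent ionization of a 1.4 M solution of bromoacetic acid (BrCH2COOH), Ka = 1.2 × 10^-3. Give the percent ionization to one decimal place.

2.9%

BrCH2COOH ⇌ BrCH2COO- + H+; let x = [H+] at equilibrium.
x ≈ √(Ka·C₀) = √(1.2 × 10^-3 × 1.4) = 4.10 × 10^-2 M
% ionization = x/C₀ × 100% = 4.10 × 10^-2/1.4 × 100% = 2.9%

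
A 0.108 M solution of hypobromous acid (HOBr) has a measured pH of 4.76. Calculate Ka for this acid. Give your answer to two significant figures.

Ka = 2.8 × 10^-9

[H+] = 10^(-4.76) = 1.74 × 10^-5 M
At equilibrium [HA] = 0.108 − 1.74 × 10^-5 = 1.08 × 10^-1 M
Ka = [H+][A-]/[HA] = (1.74 × 10^-5)² / 1.08 × 10^-1 = 2.8 × 10^-9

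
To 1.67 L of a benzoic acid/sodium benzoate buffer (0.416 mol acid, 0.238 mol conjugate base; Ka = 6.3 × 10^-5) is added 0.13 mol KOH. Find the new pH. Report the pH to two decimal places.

pH = 4.31

OH- converts C6H5COOH to C6H5COO-: C6H5COOH → 0.286 mol, C6H5COO- → 0.368 mol.
pKa = −log(6.3 × 10^-5) = 4.201
Henderson–Hasselbalch with mole ratio 0.368/0.286: pH = 4.201 + (+0.109)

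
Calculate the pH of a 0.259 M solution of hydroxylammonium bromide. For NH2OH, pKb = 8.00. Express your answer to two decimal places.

pH = 3.29

NH3OH+ is the conjugate acid of the weak base NH2OH.
Kb = 10^(−8.00) = 1.00 × 10^-8
Ka = Kw/Kb = 1.0×10^-14 / 1.00 × 10^-8 = 1.00 × 10^-6
From the ICE table, Ka = x²/(0.259 − x) = 1.00 × 10^-6.
Assume x ≪ 0.259: x ≈ √(1.00 × 10^-6 × 0.259) = 5.09 × 10^-4 M
(x/C₀ = 0.2% < 5%, so the approximation holds.)
pH = −log[H+] = −log(5.09 × 10^-4) = 3.29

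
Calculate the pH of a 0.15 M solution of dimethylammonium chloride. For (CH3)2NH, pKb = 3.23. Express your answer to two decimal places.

pH = 5.80

(CH3)2NH2+ is the conjugate acid of the weak base (CH3)2NH.
Kb = 10^(−3.23) = 5.89 × 10^-4
Ka = Kw/Kb = 1.0×10^-14 / 5.89 × 10^-4 = 1.70 × 10^-11
Ka = x²/(0.15 − x) = 1.70 × 10^-11
Neglecting x in the denominator: x = √(1.70 × 10^-11 × 0.15) = 1.60 × 10^-6 M
(x/C₀ = 0.0011% < 5%, so the approximation holds.)
pH = −log(1.60 × 10^-6) = 5.80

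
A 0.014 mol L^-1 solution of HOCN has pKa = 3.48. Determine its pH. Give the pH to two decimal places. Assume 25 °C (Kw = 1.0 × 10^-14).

pH = 2.70

HOCN ⇌ OCN- + H+
Ka = 10^(−3.48) = 3.31 × 10^-4
From the ICE table, Ka = [H+]²/(0.014 − [H+]) = 3.31 × 10^-4.
Here C₀/Ka ≈ 42.3, so the small-[H+] approximation fails. Use the quadratic:
[H+] = [−0.000331 + √(0.000331² + 1.85e-05)]/2 = 1.99 × 10^-3 M
pH = −log(1.99 × 10^-3) = 2.70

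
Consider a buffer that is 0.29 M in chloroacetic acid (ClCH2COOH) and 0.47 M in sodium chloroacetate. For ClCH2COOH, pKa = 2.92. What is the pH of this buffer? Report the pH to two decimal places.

pH = pKa + log([A⁻]/[HA]) = 2.92 + log(0.47/0.29)
pH = 2.92 + (+0.210) = 3.13

pH = 3.13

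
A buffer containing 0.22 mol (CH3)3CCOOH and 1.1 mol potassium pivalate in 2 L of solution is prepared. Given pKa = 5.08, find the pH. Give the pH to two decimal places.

pH = pKa + log([A⁻]/[HA]) = 5.08 + log(1.1/0.22)
pH = 5.08 + (+0.699) = 5.78

pH = 5.78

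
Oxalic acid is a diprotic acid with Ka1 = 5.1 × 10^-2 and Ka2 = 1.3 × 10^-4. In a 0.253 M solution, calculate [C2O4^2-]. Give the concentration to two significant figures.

1.3 × 10^-4 M

First ionization gives [H+] ≈ [HC2O4-] = 9.09 × 10^-2 M.
Second step: Ka2 = [H+][C2O4^2-]/[HC2O4-] ≈ [C2O4^2-] (since [H+] ≈ [HC2O4-]).
So [C2O4^2-] ≈ Ka2.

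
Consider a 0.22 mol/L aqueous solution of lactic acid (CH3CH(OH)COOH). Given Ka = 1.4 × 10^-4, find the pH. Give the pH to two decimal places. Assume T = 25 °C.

pH = 2.26

CH3CH(OH)COOH ⇌ CH3CH(OH)COO- + H+
From the ICE table, Ka = [H+]²/(0.22 − [H+]) = 1.4 × 10^-4.
Neglecting [H+] in the denominator: [H+] = √(1.4 × 10^-4 × 0.22) = 5.55 × 10^-3 M
pH = −log(5.55 × 10^-3) = 2.26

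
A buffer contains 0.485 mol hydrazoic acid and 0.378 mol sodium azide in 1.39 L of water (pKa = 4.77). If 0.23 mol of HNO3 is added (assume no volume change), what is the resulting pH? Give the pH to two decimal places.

pH = 4.09

After neutralization: n(HN3) = 0.715 mol, n(N3-) = 0.148 mol.
pH = pKa + log([A⁻]/[HA]) = 4.77 + log(0.148/0.715) = 4.77 -0.684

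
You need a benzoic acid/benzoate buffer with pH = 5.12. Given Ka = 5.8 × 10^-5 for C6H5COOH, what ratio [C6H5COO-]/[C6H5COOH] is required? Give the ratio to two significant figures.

ratio = 7.6

pKa = -log(5.8 × 10^-5) = 4.237
pH = pKa + log(r) ⇒ log(r) = 5.12 − 4.237 = +0.883
r = [C6H5COO-]/[C6H5COOH] = 10^(+0.883) = 7.64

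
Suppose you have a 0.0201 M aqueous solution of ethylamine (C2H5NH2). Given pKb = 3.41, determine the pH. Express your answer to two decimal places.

C2H5NH2 + H2O ⇌ C2H5NH3+ + OH-
Kb = 10^(−3.41) = 3.89 × 10^-4
From the ICE table, Kb = [OH-]²/(0.0201 − [OH-]) = 3.89 × 10^-4.
Here C₀/Kb ≈ 51.7, so the small-[OH-] approximation fails. Use the quadratic:
[OH-] = (−Kb + √(Kb² + 4·Kb·C₀))/2 = 2.61 × 10^-3 M
pOH = −log(2.61 × 10^-3) = 2.58; pH = 14.00 − 2.58 = 11.42

pH = 11.42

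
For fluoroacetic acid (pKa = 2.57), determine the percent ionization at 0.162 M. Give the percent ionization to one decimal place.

FCH2COOH ⇌ FCH2COO- + H+; let x = [H+] at equilibrium.
Ka = 10^(−2.57) = 2.69 × 10^-3
Ka = x²/(C₀ − x); solving the quadratic gives x = 1.96 × 10^-2 M.
% ionization = x/C₀ × 100% = 1.96 × 10^-2/0.162 × 100% = 12.1%

12.1%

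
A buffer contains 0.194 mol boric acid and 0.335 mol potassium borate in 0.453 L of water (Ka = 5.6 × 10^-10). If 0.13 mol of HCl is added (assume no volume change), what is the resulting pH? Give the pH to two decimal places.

After neutralization: n(B(OH)3) = 0.324 mol, n(B(OH)4-) = 0.205 mol.
pKa = −log(5.6 × 10^-10) = 9.252
pH = pKa + log(n_B(OH)4-/n_B(OH)3) = 9.252 + log(0.205/0.324) = 9.252 + (-0.199)

pH = 9.05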